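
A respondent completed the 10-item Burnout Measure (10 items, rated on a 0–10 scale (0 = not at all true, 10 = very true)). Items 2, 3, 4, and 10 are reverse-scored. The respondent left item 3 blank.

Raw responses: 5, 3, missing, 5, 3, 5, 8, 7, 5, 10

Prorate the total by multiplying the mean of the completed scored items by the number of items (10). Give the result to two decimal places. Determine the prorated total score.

50.00

Reverse-coded (reverse-coded value = 10 − response):
  item 2: 10 − 3 = 7
  item 4: 10 − 5 = 5
  item 10: 10 − 10 = 0
Completed scored items (9 of 10): 5, 7, 5, 3, 5, 8, 7, 5, 0; sum = 45.
Person mean = 45 / 9 ≈ 5.0000
Prorated total = (45 / 9) × 10 = 50.00 (to 2 dp)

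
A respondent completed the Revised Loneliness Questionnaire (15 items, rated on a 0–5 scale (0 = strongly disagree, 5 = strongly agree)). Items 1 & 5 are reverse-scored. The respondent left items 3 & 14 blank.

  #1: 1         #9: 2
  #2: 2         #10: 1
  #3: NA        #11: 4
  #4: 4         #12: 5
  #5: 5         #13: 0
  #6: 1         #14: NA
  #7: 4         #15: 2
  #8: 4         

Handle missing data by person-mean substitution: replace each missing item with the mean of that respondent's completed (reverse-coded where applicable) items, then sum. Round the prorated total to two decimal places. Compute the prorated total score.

38.08

Reverse-coded (on a 0–5 scale, reversed = 5 − raw):
  item 1: 5 − 1 = 4
  item 5: 5 − 5 = 0
Completed scored items (13 of 15): 4, 2, 4, 0, 1, 4, 4, 2, 1, 4, 5, 0, 2; sum = 33.
Person mean = 33 / 13 ≈ 2.5385
Prorated total = (33 / 13) × 15 = 38.08 (to 2 dp)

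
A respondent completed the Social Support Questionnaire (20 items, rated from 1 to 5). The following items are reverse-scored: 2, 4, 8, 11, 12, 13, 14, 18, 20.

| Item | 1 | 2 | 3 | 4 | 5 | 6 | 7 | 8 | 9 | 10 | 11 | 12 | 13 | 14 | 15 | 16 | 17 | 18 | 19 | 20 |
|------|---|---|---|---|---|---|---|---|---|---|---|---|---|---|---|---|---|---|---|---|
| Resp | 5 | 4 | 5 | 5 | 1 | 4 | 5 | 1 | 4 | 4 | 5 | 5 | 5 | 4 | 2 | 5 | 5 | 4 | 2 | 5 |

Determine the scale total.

Raw sum = 80. Reverse-scored items: 2, 4, 8, 11, 12, 13, 14, 18, 20; their raw sum = 38.
Each reversal replaces raw with 6 − raw, changing the total by 6 − 2·raw per item.
Total = 80 + 9·6 − 2·38 = 80 + 54 − 76 = 58

58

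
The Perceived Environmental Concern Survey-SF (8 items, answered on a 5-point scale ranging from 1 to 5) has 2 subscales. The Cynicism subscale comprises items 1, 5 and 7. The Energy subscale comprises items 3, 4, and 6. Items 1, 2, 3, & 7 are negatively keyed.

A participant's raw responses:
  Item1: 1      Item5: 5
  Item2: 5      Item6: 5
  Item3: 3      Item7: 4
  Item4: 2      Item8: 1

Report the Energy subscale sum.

Energy items: 3, 4, 6.
Of these, item 3 is negatively keyed; on a 1–5 scale, reversed = 6 − raw.
  item 3: 6 − 3 = 3
  item 4: 2
  item 6: 5
Sum = 3 + 2 + 5 = 10

10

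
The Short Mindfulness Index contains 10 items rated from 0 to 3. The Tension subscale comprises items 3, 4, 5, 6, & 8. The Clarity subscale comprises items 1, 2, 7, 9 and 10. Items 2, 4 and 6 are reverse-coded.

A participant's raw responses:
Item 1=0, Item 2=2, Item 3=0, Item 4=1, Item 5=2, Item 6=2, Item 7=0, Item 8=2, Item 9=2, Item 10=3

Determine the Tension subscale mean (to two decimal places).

Tension items: 3, 4, 5, 6, 8.
Of these, items 4 and 6 are reverse-coded; reversed = (0+3) − raw = 3 − raw.
  item 3: 0
  item 4: 3 − 1 = 2
  item 5: 2
  item 6: 3 − 2 = 1
  item 8: 2
Sum = 0 + 2 + 2 + 1 + 2 = 7
Mean = 7 / 5 = 1.40

1.40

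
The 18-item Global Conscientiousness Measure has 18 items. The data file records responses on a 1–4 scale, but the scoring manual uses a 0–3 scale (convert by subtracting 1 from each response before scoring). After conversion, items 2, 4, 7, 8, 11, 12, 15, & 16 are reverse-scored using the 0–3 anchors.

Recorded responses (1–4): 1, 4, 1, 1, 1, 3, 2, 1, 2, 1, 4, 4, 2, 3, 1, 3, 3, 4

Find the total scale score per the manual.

Convert to 0–3: 0, 3, 0, 0, 0, 2, 1, 0, 1, 0, 3, 3, 1, 2, 0, 2, 2, 3
Reverse-coded (reversed = (0+3) − raw = 3 − raw):
  item 2: 3 − 3 = 0
  item 4: 3 − 0 = 3
  item 7: 3 − 1 = 2
  item 8: 3 − 0 = 3
  item 11: 3 − 3 = 0
  item 12: 3 − 3 = 0
  item 15: 3 − 0 = 3
  item 16: 3 − 2 = 1
Scored: 0, 0, 0, 3, 0, 2, 2, 3, 1, 0, 0, 0, 1, 2, 3, 1, 2, 3
Total = 23

23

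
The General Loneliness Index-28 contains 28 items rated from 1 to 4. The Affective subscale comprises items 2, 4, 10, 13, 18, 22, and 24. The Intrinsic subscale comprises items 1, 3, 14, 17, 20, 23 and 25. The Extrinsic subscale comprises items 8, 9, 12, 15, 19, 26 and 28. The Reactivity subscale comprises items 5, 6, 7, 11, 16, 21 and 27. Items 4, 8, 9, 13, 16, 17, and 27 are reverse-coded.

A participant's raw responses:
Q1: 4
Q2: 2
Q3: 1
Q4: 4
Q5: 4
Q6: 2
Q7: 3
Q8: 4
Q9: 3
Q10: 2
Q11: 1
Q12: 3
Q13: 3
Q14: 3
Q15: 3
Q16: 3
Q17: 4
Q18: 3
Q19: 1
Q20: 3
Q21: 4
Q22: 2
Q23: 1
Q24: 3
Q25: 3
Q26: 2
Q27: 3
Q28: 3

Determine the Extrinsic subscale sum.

Extrinsic items: 8, 9, 12, 15, 19, 26, 28.
Of these, items 8 and 9 are reverse-coded; reverse-coded value = 5 − response.
  item 8: 5 − 4 = 1
  item 9: 5 − 3 = 2
  item 12: 3
  item 15: 3
  item 19: 1
  item 26: 2
  item 28: 3
Sum = 1 + 2 + 3 + 3 + 1 + 2 + 3 = 15

15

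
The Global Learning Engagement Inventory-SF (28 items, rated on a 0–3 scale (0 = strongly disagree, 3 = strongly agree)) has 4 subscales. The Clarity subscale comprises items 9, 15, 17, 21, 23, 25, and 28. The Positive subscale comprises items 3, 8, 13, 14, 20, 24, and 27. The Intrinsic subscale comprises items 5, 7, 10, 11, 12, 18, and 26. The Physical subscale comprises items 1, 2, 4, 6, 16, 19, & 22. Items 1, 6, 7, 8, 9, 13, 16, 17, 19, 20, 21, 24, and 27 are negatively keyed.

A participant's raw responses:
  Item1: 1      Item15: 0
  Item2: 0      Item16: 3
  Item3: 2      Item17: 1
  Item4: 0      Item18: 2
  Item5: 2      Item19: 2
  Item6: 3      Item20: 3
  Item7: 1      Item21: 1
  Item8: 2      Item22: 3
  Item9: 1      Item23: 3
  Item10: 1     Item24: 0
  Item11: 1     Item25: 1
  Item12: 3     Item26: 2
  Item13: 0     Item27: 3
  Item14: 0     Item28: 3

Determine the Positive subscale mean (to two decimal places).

Positive items: 3, 8, 13, 14, 20, 24, 27.
Of these, items 8, 13, 20, 24, & 27 are negatively keyed; reverse-coded value = 3 − response.
  item 3: 2
  item 8: 3 − 2 = 1
  item 13: 3 − 0 = 3
  item 14: 0
  item 20: 3 − 3 = 0
  item 24: 3 − 0 = 3
  item 27: 3 − 3 = 0
Sum = 2 + 1 + 3 + 0 + 0 + 3 + 0 = 9
Mean = 9 / 7 = 1.29

1.29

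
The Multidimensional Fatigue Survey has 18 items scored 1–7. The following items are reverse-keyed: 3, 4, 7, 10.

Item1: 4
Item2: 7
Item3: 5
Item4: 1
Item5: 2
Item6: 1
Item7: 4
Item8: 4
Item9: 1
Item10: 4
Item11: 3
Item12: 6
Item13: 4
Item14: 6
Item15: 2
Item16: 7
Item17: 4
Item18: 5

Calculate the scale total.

Apply reverse scoring (on a 1–7 scale, reversed = 8 − raw):
  item 3: 8 − 5 = 3
  item 4: 8 − 1 = 7
  item 7: 8 − 4 = 4
  item 10: 8 − 4 = 4
After reverse-coding: 4, 7, 3, 7, 2, 1, 4, 4, 1, 4, 3, 6, 4, 6, 2, 7, 4, 5
Total = 4 + 7 + 3 + 7 + 2 + 1 + 4 + 4 + 1 + 4 + 3 + 6 + 4 + 6 + 2 + 7 + 4 + 5 = 74

74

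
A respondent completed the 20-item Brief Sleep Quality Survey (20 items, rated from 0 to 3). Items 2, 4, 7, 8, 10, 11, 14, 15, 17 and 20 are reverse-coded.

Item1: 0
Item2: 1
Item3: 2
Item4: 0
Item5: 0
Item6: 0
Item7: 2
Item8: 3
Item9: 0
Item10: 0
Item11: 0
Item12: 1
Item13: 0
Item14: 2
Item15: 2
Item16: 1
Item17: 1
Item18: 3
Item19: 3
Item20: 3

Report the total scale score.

26

Reversing items 2, 4, 7, 8, 10, 11, 14, 15, 17 and 20 with 3 − raw:
Total = 0 + (3−1) + 2 + (3−0) + 0 + 0 + (3−2) + (3−3) + 0 + (3−0) + (3−0) + 1 + 0 + (3−2) + (3−2) + 1 + (3−1) + 3 + 3 + (3−3)
      = 0 + 2 + 2 + 3 + 0 + 0 + 1 + 0 + 0 + 3 + 3 + 1 + 0 + 1 + 1 + 1 + 2 + 3 + 3 + 0 = 26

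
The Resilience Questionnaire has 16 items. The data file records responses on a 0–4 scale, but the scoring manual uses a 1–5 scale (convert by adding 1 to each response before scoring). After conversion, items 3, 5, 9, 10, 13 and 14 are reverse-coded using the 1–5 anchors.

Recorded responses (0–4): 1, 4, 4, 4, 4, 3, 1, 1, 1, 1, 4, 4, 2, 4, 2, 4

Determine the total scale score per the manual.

52

Convert to 1–5: 2, 5, 5, 5, 5, 4, 2, 2, 2, 2, 5, 5, 3, 5, 3, 5
Reverse-coded (reversed = (1+5) − raw = 6 − raw):
  item 3: 6 − 5 = 1
  item 5: 6 − 5 = 1
  item 9: 6 − 2 = 4
  item 10: 6 − 2 = 4
  item 13: 6 − 3 = 3
  item 14: 6 − 5 = 1
Scored: 2, 5, 1, 5, 1, 4, 2, 2, 4, 4, 5, 5, 3, 1, 3, 5
Total = 52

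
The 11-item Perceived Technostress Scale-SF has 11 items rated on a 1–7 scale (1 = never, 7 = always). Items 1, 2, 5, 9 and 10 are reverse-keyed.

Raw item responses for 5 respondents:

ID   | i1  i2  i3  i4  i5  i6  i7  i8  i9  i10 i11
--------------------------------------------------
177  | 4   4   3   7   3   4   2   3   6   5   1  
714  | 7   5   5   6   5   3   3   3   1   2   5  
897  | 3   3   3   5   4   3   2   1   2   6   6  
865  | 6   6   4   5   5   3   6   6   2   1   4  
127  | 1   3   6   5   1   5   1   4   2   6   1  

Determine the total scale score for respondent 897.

Respondent 897 raw: 3, 3, 3, 5, 4, 3, 2, 1, 2, 6, 6.
Reverse-coded (reverse-coded value = 8 − response):
  item 1: 8 − 3 = 5
  item 2: 8 − 3 = 5
  item 3: 3
  item 4: 5
  item 5: 8 − 4 = 4
  item 6: 3
  item 7: 2
  item 8: 1
  item 9: 8 − 2 = 6
  item 10: 8 − 6 = 2
  item 11: 6
Sum = 5 + 5 + 3 + 5 + 4 + 3 + 2 + 1 + 6 + 2 + 6 = 42

42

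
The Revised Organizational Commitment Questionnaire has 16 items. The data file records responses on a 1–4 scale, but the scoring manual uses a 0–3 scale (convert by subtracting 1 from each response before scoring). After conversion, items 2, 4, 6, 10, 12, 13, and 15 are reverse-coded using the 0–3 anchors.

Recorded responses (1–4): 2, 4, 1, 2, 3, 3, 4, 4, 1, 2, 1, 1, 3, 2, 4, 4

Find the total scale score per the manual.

22

Convert to 0–3: 1, 3, 0, 1, 2, 2, 3, 3, 0, 1, 0, 0, 2, 1, 3, 3
Reverse-coded (reverse-coded value = 3 − response):
  item 2: 3 − 3 = 0
  item 4: 3 − 1 = 2
  item 6: 3 − 2 = 1
  item 10: 3 − 1 = 2
  item 12: 3 − 0 = 3
  item 13: 3 − 2 = 1
  item 15: 3 − 3 = 0
Scored: 1, 0, 0, 2, 2, 1, 3, 3, 0, 2, 0, 3, 1, 1, 0, 3
Total = 22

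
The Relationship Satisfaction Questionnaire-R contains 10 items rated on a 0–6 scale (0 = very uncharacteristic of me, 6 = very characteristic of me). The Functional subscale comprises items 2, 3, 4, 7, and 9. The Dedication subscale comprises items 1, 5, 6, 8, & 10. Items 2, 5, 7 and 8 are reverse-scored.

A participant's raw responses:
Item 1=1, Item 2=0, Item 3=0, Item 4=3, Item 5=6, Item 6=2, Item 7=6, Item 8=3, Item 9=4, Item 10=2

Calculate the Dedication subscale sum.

Dedication items: 1, 5, 6, 8, 10.
Of these, items 5 & 8 are reverse-scored; reverse-coded value = 6 − response.
  item 1: 1
  item 5: 6 − 6 = 0
  item 6: 2
  item 8: 6 − 3 = 3
  item 10: 2
Sum = 1 + 0 + 2 + 3 + 2 = 8

8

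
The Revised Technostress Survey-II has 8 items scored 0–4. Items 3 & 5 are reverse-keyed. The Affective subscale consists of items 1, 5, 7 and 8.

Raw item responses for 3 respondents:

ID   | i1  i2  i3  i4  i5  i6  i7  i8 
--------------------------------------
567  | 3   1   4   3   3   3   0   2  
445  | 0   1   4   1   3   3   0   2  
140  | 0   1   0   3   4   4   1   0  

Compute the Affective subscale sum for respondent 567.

Respondent 567 raw: 3, 1, 4, 3, 3, 3, 0, 2.
Affective items: 1, 5, 7, 8.
Reverse-coded (reverse-coded value = 4 − response):
  item 1: 3
  item 5: 4 − 3 = 1
  item 7: 0
  item 8: 2
Sum = 3 + 1 + 0 + 2 = 6

6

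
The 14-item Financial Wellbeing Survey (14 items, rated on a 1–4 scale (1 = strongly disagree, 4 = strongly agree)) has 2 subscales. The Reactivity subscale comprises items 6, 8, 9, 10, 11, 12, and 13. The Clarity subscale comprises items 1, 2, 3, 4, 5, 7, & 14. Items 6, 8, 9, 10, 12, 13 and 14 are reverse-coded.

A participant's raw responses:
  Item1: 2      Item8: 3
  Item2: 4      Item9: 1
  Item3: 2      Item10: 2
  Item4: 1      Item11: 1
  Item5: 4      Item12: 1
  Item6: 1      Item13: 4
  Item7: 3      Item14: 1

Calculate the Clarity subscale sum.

20

Clarity items: 1, 2, 3, 4, 5, 7, 14.
Of these, item 14 is reverse-coded; reversed = (1+4) − raw = 5 − raw.
  item 1: 2
  item 2: 4
  item 3: 2
  item 4: 1
  item 5: 4
  item 7: 3
  item 14: 5 − 1 = 4
Sum = 2 + 4 + 2 + 1 + 4 + 3 + 4 = 20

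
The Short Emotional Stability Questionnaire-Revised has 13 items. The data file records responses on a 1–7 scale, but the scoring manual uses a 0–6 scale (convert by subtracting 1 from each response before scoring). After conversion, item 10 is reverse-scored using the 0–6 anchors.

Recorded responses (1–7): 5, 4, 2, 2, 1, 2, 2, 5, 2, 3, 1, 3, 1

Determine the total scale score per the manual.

22

Convert to 0–6: 4, 3, 1, 1, 0, 1, 1, 4, 1, 2, 0, 2, 0
Reverse-coded (on a 0–6 scale, reversed = 6 − raw):
  item 10: 6 − 2 = 4
Scored: 4, 3, 1, 1, 0, 1, 1, 4, 1, 4, 0, 2, 0
Total = 22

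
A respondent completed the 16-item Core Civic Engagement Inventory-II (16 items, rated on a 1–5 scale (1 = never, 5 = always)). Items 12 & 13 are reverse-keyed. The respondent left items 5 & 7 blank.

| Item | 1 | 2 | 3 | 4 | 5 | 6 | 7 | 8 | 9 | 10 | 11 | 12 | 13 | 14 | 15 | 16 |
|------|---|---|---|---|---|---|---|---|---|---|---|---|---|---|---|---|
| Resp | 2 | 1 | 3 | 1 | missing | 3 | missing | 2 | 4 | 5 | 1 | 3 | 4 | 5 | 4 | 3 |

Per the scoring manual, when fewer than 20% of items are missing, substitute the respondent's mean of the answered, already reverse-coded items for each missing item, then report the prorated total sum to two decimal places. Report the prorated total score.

44.57

Reverse-coded (on a 1–5 scale, reversed = 6 − raw):
  item 12: 6 − 3 = 3
  item 13: 6 − 4 = 2
Completed scored items (14 of 16): 2, 1, 3, 1, 3, 2, 4, 5, 1, 3, 2, 5, 4, 3; sum = 39.
Person mean = 39 / 14 ≈ 2.7857
Prorated total = (39 / 14) × 16 = 44.57 (to 2 dp)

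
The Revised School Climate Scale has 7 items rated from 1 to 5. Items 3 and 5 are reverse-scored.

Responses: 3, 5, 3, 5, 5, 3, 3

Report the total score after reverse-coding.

Raw sum = 27. Reverse-scored items: 3, 5; their raw sum = 8.
Each reversal replaces raw with 6 − raw, changing the total by 6 − 2·raw per item.
Total = 27 + 2·6 − 2·8 = 27 + 12 − 16 = 23

23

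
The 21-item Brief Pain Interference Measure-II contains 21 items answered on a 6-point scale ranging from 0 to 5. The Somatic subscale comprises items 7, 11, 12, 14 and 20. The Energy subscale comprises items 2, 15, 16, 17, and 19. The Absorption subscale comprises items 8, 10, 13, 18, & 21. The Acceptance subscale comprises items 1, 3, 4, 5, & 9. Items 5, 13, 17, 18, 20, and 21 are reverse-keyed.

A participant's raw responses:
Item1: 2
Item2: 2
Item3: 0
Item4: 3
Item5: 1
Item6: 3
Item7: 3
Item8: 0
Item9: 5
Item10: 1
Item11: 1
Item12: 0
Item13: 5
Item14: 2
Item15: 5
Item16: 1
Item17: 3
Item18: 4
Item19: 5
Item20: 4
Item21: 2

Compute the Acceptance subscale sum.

14

Acceptance items: 1, 3, 4, 5, 9.
Of these, item 5 is reverse-keyed; reverse-coded value = 5 − response.
  item 1: 2
  item 3: 0
  item 4: 3
  item 5: 5 − 1 = 4
  item 9: 5
Sum = 2 + 0 + 3 + 4 + 5 = 14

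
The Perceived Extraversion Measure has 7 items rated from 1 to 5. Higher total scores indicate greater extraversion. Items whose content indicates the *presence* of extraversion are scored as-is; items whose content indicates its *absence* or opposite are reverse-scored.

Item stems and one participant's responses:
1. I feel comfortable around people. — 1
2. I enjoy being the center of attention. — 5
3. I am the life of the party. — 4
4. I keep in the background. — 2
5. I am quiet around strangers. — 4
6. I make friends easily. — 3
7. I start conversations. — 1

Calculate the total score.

20

Items 4, 5 describe the absence/opposite of extraversion → reverse-score.
on a 1–5 scale, reversed = 6 − raw.
  item 1: 1
  item 2: 5
  item 3: 4
  item 4: 6 − 2 = 4
  item 5: 6 − 4 = 2
  item 6: 3
  item 7: 1
Total = 1 + 5 + 4 + 4 + 2 + 3 + 1 = 20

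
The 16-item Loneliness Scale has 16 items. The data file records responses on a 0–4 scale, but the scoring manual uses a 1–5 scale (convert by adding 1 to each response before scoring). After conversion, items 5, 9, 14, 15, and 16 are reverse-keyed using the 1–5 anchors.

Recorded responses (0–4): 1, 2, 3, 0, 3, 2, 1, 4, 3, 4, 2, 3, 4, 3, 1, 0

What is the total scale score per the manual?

Convert to 1–5: 2, 3, 4, 1, 4, 3, 2, 5, 4, 5, 3, 4, 5, 4, 2, 1
Reverse-coded (reverse-coded value = 6 − response):
  item 5: 6 − 4 = 2
  item 9: 6 − 4 = 2
  item 14: 6 − 4 = 2
  item 15: 6 − 2 = 4
  item 16: 6 − 1 = 5
Scored: 2, 3, 4, 1, 2, 3, 2, 5, 2, 5, 3, 4, 5, 2, 4, 5
Total = 52

52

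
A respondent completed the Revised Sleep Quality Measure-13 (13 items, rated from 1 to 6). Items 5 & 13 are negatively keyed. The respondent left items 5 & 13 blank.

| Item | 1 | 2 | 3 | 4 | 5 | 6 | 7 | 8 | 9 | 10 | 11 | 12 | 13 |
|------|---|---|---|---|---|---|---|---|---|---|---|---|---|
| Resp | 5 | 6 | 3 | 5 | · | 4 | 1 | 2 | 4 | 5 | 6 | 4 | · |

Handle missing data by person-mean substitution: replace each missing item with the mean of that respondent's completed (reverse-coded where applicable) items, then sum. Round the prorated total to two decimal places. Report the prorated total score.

Reverse-coded (reverse-coded value = 7 − response):
Completed scored items (11 of 13): 5, 6, 3, 5, 4, 1, 2, 4, 5, 6, 4; sum = 45.
Person mean = 45 / 11 ≈ 4.0909
Prorated total = (45 / 11) × 13 = 53.18 (to 2 dp)

53.18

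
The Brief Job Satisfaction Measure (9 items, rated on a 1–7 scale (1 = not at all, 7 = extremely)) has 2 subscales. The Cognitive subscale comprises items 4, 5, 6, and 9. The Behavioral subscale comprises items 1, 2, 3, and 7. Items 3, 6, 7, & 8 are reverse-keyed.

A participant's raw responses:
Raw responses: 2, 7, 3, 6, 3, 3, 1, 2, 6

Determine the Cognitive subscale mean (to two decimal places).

5.00

Cognitive items: 4, 5, 6, 9.
Of these, item 6 is reverse-keyed; on a 1–7 scale, reversed = 8 − raw.
  item 4: 6
  item 5: 3
  item 6: 8 − 3 = 5
  item 9: 6
Sum = 6 + 3 + 5 + 6 = 20
Mean = 20 / 4 = 5.00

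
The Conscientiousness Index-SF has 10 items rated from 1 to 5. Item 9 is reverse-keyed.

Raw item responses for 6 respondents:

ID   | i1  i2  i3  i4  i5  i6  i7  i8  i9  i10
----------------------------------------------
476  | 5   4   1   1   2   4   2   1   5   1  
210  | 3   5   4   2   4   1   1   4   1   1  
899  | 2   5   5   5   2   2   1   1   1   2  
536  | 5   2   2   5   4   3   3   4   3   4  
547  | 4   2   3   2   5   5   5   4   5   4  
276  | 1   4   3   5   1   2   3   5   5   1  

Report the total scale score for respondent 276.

26

Respondent 276 raw: 1, 4, 3, 5, 1, 2, 3, 5, 5, 1.
Reverse-coded (on a 1–5 scale, reversed = 6 − raw):
  item 1: 1
  item 2: 4
  item 3: 3
  item 4: 5
  item 5: 1
  item 6: 2
  item 7: 3
  item 8: 5
  item 9: 6 − 5 = 1
  item 10: 1
Sum = 1 + 4 + 3 + 5 + 1 + 2 + 3 + 5 + 1 + 1 = 26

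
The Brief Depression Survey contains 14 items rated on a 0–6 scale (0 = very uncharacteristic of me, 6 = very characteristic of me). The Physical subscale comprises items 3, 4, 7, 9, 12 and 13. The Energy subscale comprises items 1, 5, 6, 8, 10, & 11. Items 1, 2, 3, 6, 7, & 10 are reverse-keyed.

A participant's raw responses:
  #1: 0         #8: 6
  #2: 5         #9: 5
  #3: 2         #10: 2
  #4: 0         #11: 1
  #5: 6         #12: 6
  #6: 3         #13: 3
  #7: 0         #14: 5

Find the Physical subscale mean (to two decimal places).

4.00

Physical items: 3, 4, 7, 9, 12, 13.
Of these, items 3 & 7 are reverse-keyed; reverse-coded value = 6 − response.
  item 3: 6 − 2 = 4
  item 4: 0
  item 7: 6 − 0 = 6
  item 9: 5
  item 12: 6
  item 13: 3
Sum = 4 + 0 + 6 + 5 + 6 + 3 = 24
Mean = 24 / 6 = 4.00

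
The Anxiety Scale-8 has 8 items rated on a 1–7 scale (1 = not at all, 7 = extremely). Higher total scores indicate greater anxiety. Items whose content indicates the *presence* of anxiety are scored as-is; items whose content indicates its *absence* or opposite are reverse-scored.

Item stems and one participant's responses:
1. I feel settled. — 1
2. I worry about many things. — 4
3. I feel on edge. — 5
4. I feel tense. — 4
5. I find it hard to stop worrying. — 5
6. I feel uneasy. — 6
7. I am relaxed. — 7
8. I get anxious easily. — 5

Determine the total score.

Items 1, 7 describe the absence/opposite of anxiety → reverse-score.
reversed = (1+7) − raw = 8 − raw.
  item 1: 8 − 1 = 7
  item 2: 4
  item 3: 5
  item 4: 4
  item 5: 5
  item 6: 6
  item 7: 8 − 7 = 1
  item 8: 5
Total = 7 + 4 + 5 + 4 + 5 + 6 + 1 + 5 = 37

37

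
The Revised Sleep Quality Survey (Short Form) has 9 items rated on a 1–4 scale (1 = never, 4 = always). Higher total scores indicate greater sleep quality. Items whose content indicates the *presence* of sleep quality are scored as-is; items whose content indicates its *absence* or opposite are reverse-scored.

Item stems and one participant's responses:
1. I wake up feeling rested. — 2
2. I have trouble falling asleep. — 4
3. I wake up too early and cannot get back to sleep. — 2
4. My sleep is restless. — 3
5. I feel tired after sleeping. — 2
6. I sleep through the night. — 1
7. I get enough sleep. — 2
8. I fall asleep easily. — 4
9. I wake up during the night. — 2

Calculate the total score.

Items 2, 3, 4, 5, 9 describe the absence/opposite of sleep quality → reverse-score.
on a 1–4 scale, reversed = 5 − raw.
  item 1: 2
  item 2: 5 − 4 = 1
  item 3: 5 − 2 = 3
  item 4: 5 − 3 = 2
  item 5: 5 − 2 = 3
  item 6: 1
  item 7: 2
  item 8: 4
  item 9: 5 − 2 = 3
Total = 2 + 1 + 3 + 2 + 3 + 1 + 2 + 4 + 3 = 21

21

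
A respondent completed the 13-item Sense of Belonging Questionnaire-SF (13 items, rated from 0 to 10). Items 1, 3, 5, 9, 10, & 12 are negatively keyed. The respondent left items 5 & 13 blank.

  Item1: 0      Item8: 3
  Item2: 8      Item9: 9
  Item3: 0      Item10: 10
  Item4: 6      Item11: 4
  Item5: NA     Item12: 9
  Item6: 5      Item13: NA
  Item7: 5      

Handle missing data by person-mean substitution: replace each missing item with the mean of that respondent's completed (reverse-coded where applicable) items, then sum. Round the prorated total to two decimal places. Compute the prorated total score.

62.64

Reverse-coded (reversed = (0+10) − raw = 10 − raw):
  item 1: 10 − 0 = 10
  item 3: 10 − 0 = 10
  item 9: 10 − 9 = 1
  item 10: 10 − 10 = 0
  item 12: 10 − 9 = 1
Completed scored items (11 of 13): 10, 8, 10, 6, 5, 5, 3, 1, 0, 4, 1; sum = 53.
Person mean = 53 / 11 ≈ 4.8182
Prorated total = (53 / 11) × 13 = 62.64 (to 2 dp)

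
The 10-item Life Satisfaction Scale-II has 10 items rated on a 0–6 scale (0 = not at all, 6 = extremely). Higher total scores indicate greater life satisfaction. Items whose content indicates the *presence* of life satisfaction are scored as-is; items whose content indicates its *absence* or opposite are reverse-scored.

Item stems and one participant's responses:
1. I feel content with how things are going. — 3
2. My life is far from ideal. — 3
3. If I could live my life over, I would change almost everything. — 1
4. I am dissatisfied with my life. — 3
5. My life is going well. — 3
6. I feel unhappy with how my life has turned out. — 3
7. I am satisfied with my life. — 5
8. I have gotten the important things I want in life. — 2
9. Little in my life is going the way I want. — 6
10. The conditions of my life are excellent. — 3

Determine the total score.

Items 2, 3, 4, 6, 9 describe the absence/opposite of life satisfaction → reverse-score.
on a 0–6 scale, reversed = 6 − raw.
  item 1: 3
  item 2: 6 − 3 = 3
  item 3: 6 − 1 = 5
  item 4: 6 − 3 = 3
  item 5: 3
  item 6: 6 − 3 = 3
  item 7: 5
  item 8: 2
  item 9: 6 − 6 = 0
  item 10: 3
Total = 3 + 3 + 5 + 3 + 3 + 3 + 5 + 2 + 0 + 3 = 30

30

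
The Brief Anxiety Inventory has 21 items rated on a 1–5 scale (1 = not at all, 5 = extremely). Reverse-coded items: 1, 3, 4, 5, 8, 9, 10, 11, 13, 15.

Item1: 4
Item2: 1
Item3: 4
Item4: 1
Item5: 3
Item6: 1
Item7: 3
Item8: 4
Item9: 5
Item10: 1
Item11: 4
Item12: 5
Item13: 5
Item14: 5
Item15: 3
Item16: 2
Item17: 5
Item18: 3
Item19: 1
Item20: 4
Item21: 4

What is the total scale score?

Reverse-coded items (on a 1–5 scale, reversed = 6 − raw):
  item 1: 6 − 4 = 2
  item 3: 6 − 4 = 2
  item 4: 6 − 1 = 5
  item 5: 6 − 3 = 3
  item 8: 6 − 4 = 2
  item 9: 6 − 5 = 1
  item 10: 6 − 1 = 5
  item 11: 6 − 4 = 2
  item 13: 6 − 5 = 1
  item 15: 6 − 3 = 3
Scored items: 2, 1, 2, 5, 3, 1, 3, 2, 1, 5, 2, 5, 1, 5, 3, 2, 5, 3, 1, 4, 4
Total = 2 + 1 + 2 + 5 + 3 + 1 + 3 + 2 + 1 + 5 + 2 + 5 + 1 + 5 + 3 + 2 + 5 + 3 + 1 + 4 + 4 = 60

60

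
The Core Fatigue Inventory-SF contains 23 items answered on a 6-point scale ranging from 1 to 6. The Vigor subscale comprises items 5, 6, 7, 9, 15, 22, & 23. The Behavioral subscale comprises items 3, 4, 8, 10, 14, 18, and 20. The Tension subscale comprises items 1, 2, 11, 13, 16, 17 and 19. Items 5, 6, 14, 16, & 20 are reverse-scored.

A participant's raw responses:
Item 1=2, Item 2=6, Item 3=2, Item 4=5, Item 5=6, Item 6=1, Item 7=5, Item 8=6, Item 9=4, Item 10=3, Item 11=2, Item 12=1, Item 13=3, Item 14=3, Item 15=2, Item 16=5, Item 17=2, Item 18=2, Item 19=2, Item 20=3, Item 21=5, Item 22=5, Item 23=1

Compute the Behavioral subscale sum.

26

Behavioral items: 3, 4, 8, 10, 14, 18, 20.
Of these, items 14 and 20 are reverse-scored; reverse-coded value = 7 − response.
  item 3: 2
  item 4: 5
  item 8: 6
  item 10: 3
  item 14: 7 − 3 = 4
  item 18: 2
  item 20: 7 − 3 = 4
Sum = 2 + 5 + 6 + 3 + 4 + 2 + 4 = 26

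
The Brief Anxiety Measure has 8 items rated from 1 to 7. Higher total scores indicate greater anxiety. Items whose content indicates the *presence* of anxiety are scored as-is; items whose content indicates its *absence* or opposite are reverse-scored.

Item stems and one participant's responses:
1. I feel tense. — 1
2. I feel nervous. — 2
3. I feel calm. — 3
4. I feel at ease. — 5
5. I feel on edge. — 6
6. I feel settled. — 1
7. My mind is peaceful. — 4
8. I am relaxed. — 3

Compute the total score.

Items 3, 4, 6, 7, 8 describe the absence/opposite of anxiety → reverse-score.
on a 1–7 scale, reversed = 8 − raw.
  item 1: 1
  item 2: 2
  item 3: 8 − 3 = 5
  item 4: 8 − 5 = 3
  item 5: 6
  item 6: 8 − 1 = 7
  item 7: 8 − 4 = 4
  item 8: 8 − 3 = 5
Total = 1 + 2 + 5 + 3 + 6 + 7 + 4 + 5 = 33

33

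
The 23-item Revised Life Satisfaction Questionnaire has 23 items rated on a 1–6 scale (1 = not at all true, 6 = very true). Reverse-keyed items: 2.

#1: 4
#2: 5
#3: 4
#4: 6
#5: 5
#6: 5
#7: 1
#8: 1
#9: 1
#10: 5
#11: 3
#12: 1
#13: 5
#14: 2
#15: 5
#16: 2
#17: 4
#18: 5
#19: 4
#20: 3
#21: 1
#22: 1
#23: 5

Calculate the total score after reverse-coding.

Reversing item 2 with 7 − raw:
Total = 4 + (7−5) + 4 + 6 + 5 + 5 + 1 + 1 + 1 + 5 + 3 + 1 + 5 + 2 + 5 + 2 + 4 + 5 + 4 + 3 + 1 + 1 + 5
      = 4 + 2 + 4 + 6 + 5 + 5 + 1 + 1 + 1 + 5 + 3 + 1 + 5 + 2 + 5 + 2 + 4 + 5 + 4 + 3 + 1 + 1 + 5 = 75

75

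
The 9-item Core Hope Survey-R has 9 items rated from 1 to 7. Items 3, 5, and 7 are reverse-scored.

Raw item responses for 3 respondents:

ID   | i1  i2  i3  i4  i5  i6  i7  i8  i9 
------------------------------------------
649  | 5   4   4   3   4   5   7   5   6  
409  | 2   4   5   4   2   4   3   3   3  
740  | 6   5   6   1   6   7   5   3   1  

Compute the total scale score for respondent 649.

37

Respondent 649 raw: 5, 4, 4, 3, 4, 5, 7, 5, 6.
Reverse-coded (reverse-coded value = 8 − response):
  item 1: 5
  item 2: 4
  item 3: 8 − 4 = 4
  item 4: 3
  item 5: 8 − 4 = 4
  item 6: 5
  item 7: 8 − 7 = 1
  item 8: 5
  item 9: 6
Sum = 5 + 4 + 4 + 3 + 4 + 5 + 1 + 5 + 6 = 37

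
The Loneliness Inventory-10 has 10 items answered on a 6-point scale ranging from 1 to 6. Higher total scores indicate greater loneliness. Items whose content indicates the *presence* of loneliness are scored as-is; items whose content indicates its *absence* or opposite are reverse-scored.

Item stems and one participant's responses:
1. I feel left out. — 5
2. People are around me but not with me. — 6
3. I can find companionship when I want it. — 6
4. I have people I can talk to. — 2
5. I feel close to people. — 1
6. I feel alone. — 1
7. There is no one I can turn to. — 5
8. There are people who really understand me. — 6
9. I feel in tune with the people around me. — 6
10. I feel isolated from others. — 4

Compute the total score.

Items 3, 4, 5, 8, 9 describe the absence/opposite of loneliness → reverse-score.
reversed = (1+6) − raw = 7 − raw.
  item 1: 5
  item 2: 6
  item 3: 7 − 6 = 1
  item 4: 7 − 2 = 5
  item 5: 7 − 1 = 6
  item 6: 1
  item 7: 5
  item 8: 7 − 6 = 1
  item 9: 7 − 6 = 1
  item 10: 4
Total = 5 + 6 + 1 + 5 + 6 + 1 + 5 + 1 + 1 + 4 = 35

35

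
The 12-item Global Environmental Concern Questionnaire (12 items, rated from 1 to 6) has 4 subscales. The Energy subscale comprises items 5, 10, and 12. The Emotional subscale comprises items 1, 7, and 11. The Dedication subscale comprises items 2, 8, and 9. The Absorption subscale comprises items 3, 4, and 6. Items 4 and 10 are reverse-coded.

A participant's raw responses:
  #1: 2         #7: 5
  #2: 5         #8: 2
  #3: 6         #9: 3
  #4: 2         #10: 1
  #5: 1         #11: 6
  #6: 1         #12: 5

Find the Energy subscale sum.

12

Energy items: 5, 10, 12.
Of these, item 10 is reverse-coded; reverse-coded value = 7 − response.
  item 5: 1
  item 10: 7 − 1 = 6
  item 12: 5
Sum = 1 + 6 + 5 = 12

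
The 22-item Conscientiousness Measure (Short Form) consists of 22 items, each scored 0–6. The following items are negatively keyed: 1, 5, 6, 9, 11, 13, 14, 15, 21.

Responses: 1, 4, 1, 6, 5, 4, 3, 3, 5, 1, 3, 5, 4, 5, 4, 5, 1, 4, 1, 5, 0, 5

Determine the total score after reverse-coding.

67

Raw sum = 75. Negatively keyed items: 1, 5, 6, 9, 11, 13, 14, 15, 21; their raw sum = 31.
Each reversal replaces raw with 6 − raw, changing the total by 6 − 2·raw per item.
Total = 75 + 9·6 − 2·31 = 75 + 54 − 62 = 67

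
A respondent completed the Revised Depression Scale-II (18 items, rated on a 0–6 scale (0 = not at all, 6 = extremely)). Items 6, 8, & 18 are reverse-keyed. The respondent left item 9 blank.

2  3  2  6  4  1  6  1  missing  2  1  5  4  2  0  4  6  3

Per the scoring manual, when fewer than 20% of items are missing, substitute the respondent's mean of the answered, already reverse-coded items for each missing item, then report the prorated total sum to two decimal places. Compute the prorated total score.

63.53

Reverse-coded (on a 0–6 scale, reversed = 6 − raw):
  item 6: 6 − 1 = 5
  item 8: 6 − 1 = 5
  item 18: 6 − 3 = 3
Completed scored items (17 of 18): 2, 3, 2, 6, 4, 5, 6, 5, 2, 1, 5, 4, 2, 0, 4, 6, 3; sum = 60.
Person mean = 60 / 17 ≈ 3.5294
Prorated total = (60 / 17) × 18 = 63.53 (to 2 dp)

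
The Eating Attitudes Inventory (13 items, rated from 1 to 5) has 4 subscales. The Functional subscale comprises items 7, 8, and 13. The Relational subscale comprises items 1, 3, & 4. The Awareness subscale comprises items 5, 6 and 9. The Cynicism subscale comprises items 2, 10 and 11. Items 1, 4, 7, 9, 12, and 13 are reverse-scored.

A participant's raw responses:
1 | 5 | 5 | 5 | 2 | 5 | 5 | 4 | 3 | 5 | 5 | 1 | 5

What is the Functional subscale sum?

Functional items: 7, 8, 13.
Of these, items 7 and 13 are reverse-scored; on a 1–5 scale, reversed = 6 − raw.
  item 7: 6 − 5 = 1
  item 8: 4
  item 13: 6 − 5 = 1
Sum = 1 + 4 + 1 = 6

6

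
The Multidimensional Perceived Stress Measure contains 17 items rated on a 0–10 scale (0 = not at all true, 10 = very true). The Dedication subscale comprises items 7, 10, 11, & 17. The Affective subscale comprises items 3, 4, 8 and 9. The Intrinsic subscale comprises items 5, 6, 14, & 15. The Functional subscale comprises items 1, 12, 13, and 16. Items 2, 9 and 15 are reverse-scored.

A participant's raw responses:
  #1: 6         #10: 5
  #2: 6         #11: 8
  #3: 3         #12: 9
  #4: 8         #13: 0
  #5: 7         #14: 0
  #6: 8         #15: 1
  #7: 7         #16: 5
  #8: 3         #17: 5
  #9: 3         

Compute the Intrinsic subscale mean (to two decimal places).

6.00

Intrinsic items: 5, 6, 14, 15.
Of these, item 15 is reverse-scored; reverse-coded value = 10 − response.
  item 5: 7
  item 6: 8
  item 14: 0
  item 15: 10 − 1 = 9
Sum = 7 + 8 + 0 + 9 = 24
Mean = 24 / 4 = 6.00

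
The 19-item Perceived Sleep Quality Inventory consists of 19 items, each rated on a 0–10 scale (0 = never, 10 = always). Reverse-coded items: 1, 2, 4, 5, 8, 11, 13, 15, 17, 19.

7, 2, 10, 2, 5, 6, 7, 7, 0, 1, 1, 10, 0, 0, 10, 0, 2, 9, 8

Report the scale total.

99

Raw sum = 87. Reverse-coded items: 1, 2, 4, 5, 8, 11, 13, 15, 17, 19; their raw sum = 44.
Each reversal replaces raw with 10 − raw, changing the total by 10 − 2·raw per item.
Total = 87 + 10·10 − 2·44 = 87 + 100 − 88 = 99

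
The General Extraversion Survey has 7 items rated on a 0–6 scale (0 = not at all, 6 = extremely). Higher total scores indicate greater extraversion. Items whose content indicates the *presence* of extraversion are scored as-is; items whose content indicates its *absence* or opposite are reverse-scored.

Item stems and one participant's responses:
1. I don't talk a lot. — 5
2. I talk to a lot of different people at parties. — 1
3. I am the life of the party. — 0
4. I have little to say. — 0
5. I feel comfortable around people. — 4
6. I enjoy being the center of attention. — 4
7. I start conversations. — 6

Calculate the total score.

22

Items 1, 4 describe the absence/opposite of extraversion → reverse-score.
reverse-coded value = 6 − response.
  item 1: 6 − 5 = 1
  item 2: 1
  item 3: 0
  item 4: 6 − 0 = 6
  item 5: 4
  item 6: 4
  item 7: 6
Total = 1 + 1 + 0 + 6 + 4 + 4 + 6 = 22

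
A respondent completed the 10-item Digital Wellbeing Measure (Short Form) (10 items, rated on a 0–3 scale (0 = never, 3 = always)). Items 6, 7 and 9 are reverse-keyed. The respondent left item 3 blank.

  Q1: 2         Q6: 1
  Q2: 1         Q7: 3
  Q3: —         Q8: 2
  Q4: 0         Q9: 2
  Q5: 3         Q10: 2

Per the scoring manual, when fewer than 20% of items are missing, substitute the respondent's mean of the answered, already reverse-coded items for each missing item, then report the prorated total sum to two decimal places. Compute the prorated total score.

Reverse-coded (on a 0–3 scale, reversed = 3 − raw):
  item 6: 3 − 1 = 2
  item 7: 3 − 3 = 0
  item 9: 3 − 2 = 1
Completed scored items (9 of 10): 2, 1, 0, 3, 2, 0, 2, 1, 2; sum = 13.
Person mean = 13 / 9 ≈ 1.4444
Prorated total = (13 / 9) × 10 = 14.44 (to 2 dp)

14.44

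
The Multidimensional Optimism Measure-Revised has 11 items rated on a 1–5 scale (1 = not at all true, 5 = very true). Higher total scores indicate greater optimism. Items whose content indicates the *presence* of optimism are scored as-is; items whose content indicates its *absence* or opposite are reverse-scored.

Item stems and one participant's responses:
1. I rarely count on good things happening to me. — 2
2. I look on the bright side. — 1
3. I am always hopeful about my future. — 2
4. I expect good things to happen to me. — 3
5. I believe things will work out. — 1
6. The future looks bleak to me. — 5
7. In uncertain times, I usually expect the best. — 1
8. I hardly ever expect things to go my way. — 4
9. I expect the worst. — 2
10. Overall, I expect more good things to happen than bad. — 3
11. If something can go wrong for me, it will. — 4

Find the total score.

24

Items 1, 6, 8, 9, 11 describe the absence/opposite of optimism → reverse-score.
reversed = (1+5) − raw = 6 − raw.
  item 1: 6 − 2 = 4
  item 2: 1
  item 3: 2
  item 4: 3
  item 5: 1
  item 6: 6 − 5 = 1
  item 7: 1
  item 8: 6 − 4 = 2
  item 9: 6 − 2 = 4
  item 10: 3
  item 11: 6 − 4 = 2
Total = 4 + 1 + 2 + 3 + 1 + 1 + 1 + 2 + 4 + 3 + 2 = 24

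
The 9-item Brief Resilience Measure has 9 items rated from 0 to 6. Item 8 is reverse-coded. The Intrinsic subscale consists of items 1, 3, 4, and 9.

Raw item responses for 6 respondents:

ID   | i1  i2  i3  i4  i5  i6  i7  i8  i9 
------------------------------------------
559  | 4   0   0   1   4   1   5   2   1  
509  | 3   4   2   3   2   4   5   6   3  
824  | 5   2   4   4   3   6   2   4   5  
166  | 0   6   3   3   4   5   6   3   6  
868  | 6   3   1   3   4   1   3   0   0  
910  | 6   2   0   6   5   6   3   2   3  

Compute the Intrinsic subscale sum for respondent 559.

6

Respondent 559 raw: 4, 0, 0, 1, 4, 1, 5, 2, 1.
Intrinsic items: 1, 3, 4, 9.
Reverse-coded (on a 0–6 scale, reversed = 6 − raw):
  item 1: 4
  item 3: 0
  item 4: 1
  item 9: 1
Sum = 4 + 0 + 1 + 1 = 6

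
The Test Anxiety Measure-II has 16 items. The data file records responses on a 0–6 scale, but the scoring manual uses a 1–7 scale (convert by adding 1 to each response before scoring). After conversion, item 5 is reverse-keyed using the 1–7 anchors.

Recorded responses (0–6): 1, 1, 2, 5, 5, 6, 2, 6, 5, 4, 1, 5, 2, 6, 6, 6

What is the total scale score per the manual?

75

Convert to 1–7: 2, 2, 3, 6, 6, 7, 3, 7, 6, 5, 2, 6, 3, 7, 7, 7
Reverse-coded (reverse-coded value = 8 − response):
  item 5: 8 − 6 = 2
Scored: 2, 2, 3, 6, 2, 7, 3, 7, 6, 5, 2, 6, 3, 7, 7, 7
Total = 75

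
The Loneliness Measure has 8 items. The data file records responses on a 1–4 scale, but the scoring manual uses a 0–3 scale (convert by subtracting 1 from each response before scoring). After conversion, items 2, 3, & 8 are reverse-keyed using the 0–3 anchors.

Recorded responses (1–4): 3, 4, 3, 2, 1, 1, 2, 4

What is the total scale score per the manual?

5

Convert to 0–3: 2, 3, 2, 1, 0, 0, 1, 3
Reverse-coded (on a 0–3 scale, reversed = 3 − raw):
  item 2: 3 − 3 = 0
  item 3: 3 − 2 = 1
  item 8: 3 − 3 = 0
Scored: 2, 0, 1, 1, 0, 0, 1, 0
Total = 5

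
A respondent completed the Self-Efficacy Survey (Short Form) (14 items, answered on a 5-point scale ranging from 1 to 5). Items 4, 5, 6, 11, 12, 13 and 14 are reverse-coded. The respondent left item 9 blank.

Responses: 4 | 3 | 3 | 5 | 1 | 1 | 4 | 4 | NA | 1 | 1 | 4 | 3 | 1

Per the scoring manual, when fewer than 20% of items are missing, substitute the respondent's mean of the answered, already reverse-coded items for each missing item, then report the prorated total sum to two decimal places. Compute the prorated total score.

Reverse-coded (reversed = (1+5) − raw = 6 − raw):
  item 4: 6 − 5 = 1
  item 5: 6 − 1 = 5
  item 6: 6 − 1 = 5
  item 11: 6 − 1 = 5
  item 12: 6 − 4 = 2
  item 13: 6 − 3 = 3
  item 14: 6 − 1 = 5
Completed scored items (13 of 14): 4, 3, 3, 1, 5, 5, 4, 4, 1, 5, 2, 3, 5; sum = 45.
Person mean = 45 / 13 ≈ 3.4615
Prorated total = (45 / 13) × 14 = 48.46 (to 2 dp)

48.46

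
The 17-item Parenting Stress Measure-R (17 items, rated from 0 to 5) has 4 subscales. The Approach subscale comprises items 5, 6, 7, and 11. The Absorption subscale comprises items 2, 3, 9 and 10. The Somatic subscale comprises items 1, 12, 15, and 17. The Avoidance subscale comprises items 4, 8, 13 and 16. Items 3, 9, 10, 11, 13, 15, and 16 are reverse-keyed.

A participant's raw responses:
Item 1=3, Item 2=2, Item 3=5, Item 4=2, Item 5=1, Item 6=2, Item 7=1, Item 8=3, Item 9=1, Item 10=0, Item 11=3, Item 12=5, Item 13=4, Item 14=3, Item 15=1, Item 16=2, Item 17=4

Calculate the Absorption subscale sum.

11

Absorption items: 2, 3, 9, 10.
Of these, items 3, 9, & 10 are reverse-keyed; reversed = (0+5) − raw = 5 − raw.
  item 2: 2
  item 3: 5 − 5 = 0
  item 9: 5 − 1 = 4
  item 10: 5 − 0 = 5
Sum = 2 + 0 + 4 + 5 = 11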